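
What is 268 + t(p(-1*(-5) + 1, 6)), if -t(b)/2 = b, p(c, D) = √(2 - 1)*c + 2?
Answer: 252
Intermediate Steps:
p(c, D) = 2 + c (p(c, D) = √1*c + 2 = 1*c + 2 = c + 2 = 2 + c)
t(b) = -2*b
268 + t(p(-1*(-5) + 1, 6)) = 268 - 2*(2 + (-1*(-5) + 1)) = 268 - 2*(2 + (5 + 1)) = 268 - 2*(2 + 6) = 268 - 2*8 = 268 - 16 = 252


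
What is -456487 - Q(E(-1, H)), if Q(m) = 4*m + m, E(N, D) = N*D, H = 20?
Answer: -456387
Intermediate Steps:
E(N, D) = D*N
Q(m) = 5*m
-456487 - Q(E(-1, H)) = -456487 - 5*20*(-1) = -456487 - 5*(-20) = -456487 - 1*(-100) = -456487 + 100 = -456387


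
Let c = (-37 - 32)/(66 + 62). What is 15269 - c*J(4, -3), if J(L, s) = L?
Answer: 488677/32 ≈ 15271.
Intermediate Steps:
c = -69/128 ≈ -0.53906
15269 - c*J(4, -3) = 15269 - (-69)*4/128 = 15269 - 1*(-69/32) = 15269 + 69/32 = 488677/32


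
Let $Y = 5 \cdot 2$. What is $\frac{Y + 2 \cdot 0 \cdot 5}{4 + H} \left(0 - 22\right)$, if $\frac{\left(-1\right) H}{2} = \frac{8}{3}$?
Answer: $165$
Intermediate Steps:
$Y = 10$
$H = - \frac{16}{3}$ ($H = - 2 \cdot \frac{8}{3} = - 2 \cdot 8 \cdot \frac{1}{3} = \left(-2\right) \frac{8}{3} = - \frac{16}{3} \approx -5.3333$)
$\frac{Y + 2 \cdot 0 \cdot 5}{4 + H} \left(0 - 22\right) = \frac{10 + 2 \cdot 0 \cdot 5}{4 - \frac{16}{3}} \left(0 - 22\right) = \frac{10 + 0 \cdot 5}{- \frac{4}{3}} \left(-22\right) = \left(10 + 0\right) \left(- \frac{3}{4}\right) \left(-22\right) = 10 \left(- \frac{3}{4}\right) \left(-22\right) = \left(- \frac{15}{2}\right) \left(-22\right) = 165$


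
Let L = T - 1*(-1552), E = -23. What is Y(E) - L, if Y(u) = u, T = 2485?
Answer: -4060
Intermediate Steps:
L = 4037 (L = 2485 - 1*(-1552) = 2485 + 1552 = 4037)
Y(E) - L = -23 - 1*4037 = -23 - 4037 = -4060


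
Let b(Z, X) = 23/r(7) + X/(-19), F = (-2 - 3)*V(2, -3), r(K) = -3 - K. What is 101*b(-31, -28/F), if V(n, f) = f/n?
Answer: -121099/570 ≈ -212.45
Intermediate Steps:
F = 15/2 (F = (-2 - 3)*(-3/2) = -(-15)/2 = -5*(-3/2) = 15/2 ≈ 7.5000)
b(Z, X) = -23/10 - X/19 (b(Z, X) = 23/(-3 - 1*7) + X/(-19) = 23/(-3 - 7) + X*(-1/19) = 23/(-10) - X/19 = 23*(-1/10) - X/19 = -23/10 - X/19)
101*b(-31, -28/F) = 101*(-23/10 - (-28)/(19*15/2)) = 101*(-23/10 - (-28)*2/(19*15)) = 101*(-23/10 - 1/19*(-56/15)) = 101*(-23/10 + 56/285) = 101*(-1199/570) = -121099/570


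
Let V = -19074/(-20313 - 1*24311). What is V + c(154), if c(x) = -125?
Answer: -2779463/22312 ≈ -124.57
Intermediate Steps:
V = 9537/22312 (V = -19074/(-20313 - 24311) = -19074/(-44624) = -19074*(-1/44624) = 9537/22312 ≈ 0.42744)
V + c(154) = 9537/22312 - 125 = -2779463/22312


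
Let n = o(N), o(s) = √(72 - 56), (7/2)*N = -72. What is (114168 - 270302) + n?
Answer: -156130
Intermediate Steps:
N = -144/7 (N = (2/7)*(-72) = -144/7 ≈ -20.571)
o(s) = 4 (o(s) = √16 = 4)
n = 4
(114168 - 270302) + n = (114168 - 270302) + 4 = -156134 + 4 = -156130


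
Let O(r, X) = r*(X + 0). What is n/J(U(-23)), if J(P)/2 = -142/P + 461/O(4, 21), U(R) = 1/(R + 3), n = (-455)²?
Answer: 8695050/239021 ≈ 36.378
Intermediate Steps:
O(r, X) = X*r (O(r, X) = r*X = X*r)
n = 207025
U(R) = 1/(3 + R)
J(P) = 461/42 - 284/P (J(P) = 2*(-142/P + 461/((21*4))) = 2*(-142/P + 461/84) = 2*(461/84 - 142/P) = 461/42 - 284/P)
n/J(U(-23)) = 207025/(461/42 - 284/(1/(3 - 23))) = 207025/(461/42 - 284/(1/(-20))) = 207025/(461/42 - 284/(-1/20)) = 207025/(461/42 - 284*(-20)) = 207025/(461/42 + 5680) = 207025/(239021/42) = 207025*(42/239021) = 8695050/239021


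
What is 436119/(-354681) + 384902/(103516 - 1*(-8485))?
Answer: 29223887381/13241542227 ≈ 2.2070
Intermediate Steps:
436119/(-354681) + 384902/(103516 - 1*(-8485)) = 436119*(-1/354681) + 384902/(103516 + 8485) = -145373/118227 + 384902/112001 = 29223887381/13241542227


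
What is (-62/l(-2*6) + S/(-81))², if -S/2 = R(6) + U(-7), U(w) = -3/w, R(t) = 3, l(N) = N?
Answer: 3940225/142884 ≈ 27.576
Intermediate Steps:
S = -48/7 (S = -2*(3 - 3/(-7)) = -2*(3 - 3*(-⅐)) = -2*(3 + 3/7) = -2*24/7 = -48/7 ≈ -6.8571)
(-62/l(-2*6) + S/(-81))² = (-62/((-2*6)) - 48/7/(-81))² = (-62/(-12) - 48/7*(-1/81))² = (-62*(-1/12) + 16/189)² = (31/6 + 16/189)² = (1985/378)² = 3940225/142884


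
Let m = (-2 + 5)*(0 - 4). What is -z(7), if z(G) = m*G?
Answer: 84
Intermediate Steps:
m = -12 (m = 3*(-4) = -12)
z(G) = -12*G
-z(7) = -(-12)*7 = -1*(-84) = 84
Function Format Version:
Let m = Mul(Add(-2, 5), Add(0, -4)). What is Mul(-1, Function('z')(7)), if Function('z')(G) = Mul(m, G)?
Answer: 84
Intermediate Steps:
m = -12 (m = Mul(3, -4) = -12)
Function('z')(G) = Mul(-12, G)
Mul(-1, Function('z')(7)) = Mul(-1, Mul(-12, 7)) = Mul(-1, -84) = 84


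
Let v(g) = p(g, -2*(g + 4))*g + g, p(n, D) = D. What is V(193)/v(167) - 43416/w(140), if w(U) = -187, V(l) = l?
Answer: 224761351/968099 ≈ 232.17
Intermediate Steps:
v(g) = g + g*(-8 - 2*g) (v(g) = (-2*(g + 4))*g + g = (-2*(4 + g))*g + g = (-8 - 2*g)*g + g = g*(-8 - 2*g) + g = g + g*(-8 - 2*g))
V(193)/v(167) - 43416/w(140) = 193/((-1*167*(7 + 2*167))) - 43416/(-187) = 193/((-1*167*(7 + 334))) - 43416*(-1/187) = 193/((-1*167*341)) + 43416/187 = 193/(-56947) + 43416/187 = 193*(-1/56947) + 43416/187 = -193/56947 + 43416/187 = 224761351/968099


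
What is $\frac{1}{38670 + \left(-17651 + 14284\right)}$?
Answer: $\frac{1}{35303} \approx 2.8326 \cdot 10^{-5}$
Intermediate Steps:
$\frac{1}{38670 + \left(-17651 + 14284\right)} = \frac{1}{38670 - 3367} = \frac{1}{35303}$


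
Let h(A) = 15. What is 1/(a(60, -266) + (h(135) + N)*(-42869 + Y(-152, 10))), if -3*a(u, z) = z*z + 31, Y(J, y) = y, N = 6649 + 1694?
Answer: -3/1074717353 ≈ -2.7914e-9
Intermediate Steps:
N = 8343
a(u, z) = -31/3 - z**2/3 (a(u, z) = -(z*z + 31)/3 = -(z**2 + 31)/3 = -(31 + z**2)/3 = -31/3 - z**2/3)
1/(a(60, -266) + (h(135) + N)*(-42869 + Y(-152, 10))) = 1/((-31/3 - 1/3*(-266)**2) + (15 + 8343)*(-42869 + 10)) = 1/((-31/3 - 1/3*70756) + 8358*(-42859)) = 1/((-31/3 - 70756/3) - 358215522) = 1/(-70787/3 - 358215522) = 1/(-1074717353/3) = -3/1074717353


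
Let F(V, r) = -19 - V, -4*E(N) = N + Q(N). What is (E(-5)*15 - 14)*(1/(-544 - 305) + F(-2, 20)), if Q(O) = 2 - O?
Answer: 310331/849 ≈ 365.53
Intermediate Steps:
E(N) = -½ (E(N) = -(N + (2 - N))/4 = -¼*2 = -½)
(E(-5)*15 - 14)*(1/(-544 - 305) + F(-2, 20)) = (-½*15 - 14)*(1/(-544 - 305) + (-19 - 1*(-2))) = (-15/2 - 14)*(1/(-849) + (-19 + 2)) = -43*(-1/849 - 17)/2 = -43/2*(-14434/849) = 310331/849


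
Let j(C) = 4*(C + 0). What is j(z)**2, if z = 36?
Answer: 20736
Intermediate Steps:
j(C) = 4*C
j(z)**2 = (4*36)**2 = 144**2 = 20736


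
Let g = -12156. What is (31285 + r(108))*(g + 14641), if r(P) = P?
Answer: 78011605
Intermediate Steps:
(31285 + r(108))*(g + 14641) = (31285 + 108)*(-12156 + 14641) = 31393*2485 = 78011605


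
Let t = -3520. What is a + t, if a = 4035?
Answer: 515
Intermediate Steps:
a + t = 4035 - 3520 = 515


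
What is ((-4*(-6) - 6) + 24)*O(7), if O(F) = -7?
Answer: -294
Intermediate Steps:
((-4*(-6) - 6) + 24)*O(7) = ((-4*(-6) - 6) + 24)*(-7) = ((24 - 6) + 24)*(-7) = (18 + 24)*(-7) = 42*(-7) = -294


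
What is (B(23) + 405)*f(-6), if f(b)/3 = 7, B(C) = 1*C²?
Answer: 19614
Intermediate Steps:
B(C) = C²
f(b) = 21 (f(b) = 3*7 = 21)
(B(23) + 405)*f(-6) = (23² + 405)*21 = (529 + 405)*21 = 934*21 = 19614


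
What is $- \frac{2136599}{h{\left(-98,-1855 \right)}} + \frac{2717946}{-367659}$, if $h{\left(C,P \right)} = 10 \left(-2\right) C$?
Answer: $- \frac{87874113989}{80067960} \approx -1097.5$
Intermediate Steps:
$h{\left(C,P \right)} = - 20 C$
$- \frac{2136599}{h{\left(-98,-1855 \right)}} + \frac{2717946}{-367659} = - \frac{2136599}{\left(-20\right) \left(-98\right)} + \frac{2717946}{-367659} = - \frac{2136599}{1960} + 2717946 \left(- \frac{1}{367659}\right) = \left(-2136599\right) \frac{1}{1960} - \frac{301994}{40851} = - \frac{2136599}{1960} - \frac{301994}{40851} = - \frac{87874113989}{80067960}$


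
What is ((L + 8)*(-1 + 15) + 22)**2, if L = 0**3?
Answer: 17956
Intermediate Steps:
L = 0
((L + 8)*(-1 + 15) + 22)**2 = ((0 + 8)*(-1 + 15) + 22)**2 = (8*14 + 22)**2 = (112 + 22)**2 = 134**2 = 17956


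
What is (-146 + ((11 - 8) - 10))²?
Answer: 23409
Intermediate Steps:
(-146 + ((11 - 8) - 10))² = (-146 + (3 - 10))² = (-146 - 7)² = (-153)² = 23409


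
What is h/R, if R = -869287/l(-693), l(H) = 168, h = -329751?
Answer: 55398168/869287 ≈ 63.728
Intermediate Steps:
R = -869287/168 ≈ -5174.3
h/R = -329751/(-869287/168) = -329751*(-168/869287) = 55398168/869287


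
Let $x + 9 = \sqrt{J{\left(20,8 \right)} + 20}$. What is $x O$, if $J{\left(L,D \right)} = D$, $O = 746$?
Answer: $-6714 + 1492 \sqrt{7} \approx -2766.5$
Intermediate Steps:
$x = -9 + 2 \sqrt{7}$ ($x = -9 + \sqrt{8 + 20} = -9 + \sqrt{28} = -9 + 2 \sqrt{7} \approx -3.7085$)
$x O = \left(-9 + 2 \sqrt{7}\right) 746 = -6714 + 1492 \sqrt{7}$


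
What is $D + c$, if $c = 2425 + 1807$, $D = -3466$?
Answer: $766$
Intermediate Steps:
$c = 4232$
$D + c = -3466 + 4232 = 766$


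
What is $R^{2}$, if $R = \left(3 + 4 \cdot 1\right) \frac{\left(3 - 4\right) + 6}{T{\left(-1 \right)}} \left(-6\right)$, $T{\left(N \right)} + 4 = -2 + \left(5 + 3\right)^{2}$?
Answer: $\frac{11025}{841} \approx 13.109$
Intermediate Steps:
$T{\left(N \right)} = 58$ ($T{\left(N \right)} = -4 - \left(2 - \left(5 + 3\right)^{2}\right) = -4 - \left(2 - 8^{2}\right) = -4 + \left(-2 + 64\right) = -4 + 62 = 58$)
$R = - \frac{105}{29}$ ($R = \left(3 + 4 \cdot 1\right) \frac{\left(3 - 4\right) + 6}{58} \left(-6\right) = \left(3 + 4\right) \left(-1 + 6\right) \frac{1}{58} \left(-6\right) = 7 \cdot 5 \cdot \frac{1}{58} \left(-6\right) = 7 \cdot \frac{5}{58} \left(-6\right) = \frac{35}{58} \left(-6\right) = - \frac{105}{29} \approx -3.6207$)
$R^{2} = \left(- \frac{105}{29}\right)^{2} = \frac{11025}{841}$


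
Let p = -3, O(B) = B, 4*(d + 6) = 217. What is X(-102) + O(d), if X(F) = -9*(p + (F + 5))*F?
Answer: -367007/4 ≈ -91752.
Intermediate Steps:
d = 193/4 (d = -6 + (¼)*217 = -6 + 217/4 = 193/4 ≈ 48.250)
X(F) = -9*F*(2 + F) (X(F) = -9*(-3 + (F + 5))*F = -9*(-3 + (5 + F))*F = -9*(2 + F)*F = -9*F*(2 + F))
X(-102) + O(d) = -9*(-102)*(2 - 102) + 193/4 = -9*(-102)*(-100) + 193/4 = -91800 + 193/4 = -367007/4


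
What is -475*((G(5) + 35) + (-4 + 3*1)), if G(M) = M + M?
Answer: -20900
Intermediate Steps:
G(M) = 2*M
-475*((G(5) + 35) + (-4 + 3*1)) = -475*((2*5 + 35) + (-4 + 3*1)) = -475*((10 + 35) + (-4 + 3)) = -475*(45 - 1) = -475*44 = -20900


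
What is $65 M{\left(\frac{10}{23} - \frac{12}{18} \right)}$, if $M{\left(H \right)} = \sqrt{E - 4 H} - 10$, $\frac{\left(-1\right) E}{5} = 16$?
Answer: $-650 + \frac{260 i \sqrt{23529}}{69} \approx -650.0 + 578.0 i$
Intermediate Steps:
$E = -80$ ($E = \left(-5\right) 16 = -80$)
$M{\left(H \right)} = -10 + \sqrt{-80 - 4 H}$ ($M{\left(H \right)} = \sqrt{-80 - 4 H} - 10 = -10 + \sqrt{-80 - 4 H}$)
$65 M{\left(\frac{10}{23} - \frac{12}{18} \right)} = 65 \left(-10 + 2 \sqrt{-20 - \left(\frac{10}{23} - \frac{12}{18}\right)}\right) = 65 \left(-10 + 2 \sqrt{-20 - \left(10 \cdot \frac{1}{23} - \frac{2}{3}\right)}\right) = 65 \left(-10 + 2 \sqrt{-20 - \left(\frac{10}{23} - \frac{2}{3}\right)}\right) = 65 \left(-10 + 2 \sqrt{-20 - - \frac{16}{69}}\right) = 65 \left(-10 + 2 \sqrt{-20 + \frac{16}{69}}\right) = 65 \left(-10 + 2 \sqrt{- \frac{1364}{69}}\right) = 65 \left(-10 + 2 \frac{2 i \sqrt{23529}}{69}\right) = 65 \left(-10 + \frac{4 i \sqrt{23529}}{69}\right) = -650 + \frac{260 i \sqrt{23529}}{69}$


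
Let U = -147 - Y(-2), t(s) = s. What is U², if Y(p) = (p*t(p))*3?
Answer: 25281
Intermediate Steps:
Y(p) = 3*p² (Y(p) = (p*p)*3 = p²*3 = 3*p²)
U = -159 (U = -147 - 3*(-2)² = -147 - 3*4 = -147 - 1*12 = -147 - 12 = -159)
U² = (-159)² = 25281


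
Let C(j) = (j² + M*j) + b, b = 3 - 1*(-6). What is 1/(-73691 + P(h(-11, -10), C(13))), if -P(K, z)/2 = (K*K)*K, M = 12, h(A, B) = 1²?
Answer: -1/73693 ≈ -1.3570e-5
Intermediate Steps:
h(A, B) = 1
b = 9 (b = 3 + 6 = 9)
C(j) = 9 + j² + 12*j (C(j) = (j² + 12*j) + 9 = 9 + j² + 12*j)
P(K, z) = -2*K³ (P(K, z) = -2*K*K*K = -2*K²*K = -2*K³)
1/(-73691 + P(h(-11, -10), C(13))) = 1/(-73691 - 2*1³) = 1/(-73691 - 2*1) = 1/(-73691 - 2) = 1/(-73693) = -1/73693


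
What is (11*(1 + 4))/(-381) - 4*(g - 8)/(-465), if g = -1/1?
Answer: -13097/59055 ≈ -0.22178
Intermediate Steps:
g = -1 ≈ -1.0000
(11*(1 + 4))/(-381) - 4*(g - 8)/(-465) = (11*(1 + 4))/(-381) - 4*(-1 - 8)/(-465) = (11*5)*(-1/381) - 4*(-9)*(-1/465) = 55*(-1/381) + 36*(-1/465) = -55/381 - 12/155 = -13097/59055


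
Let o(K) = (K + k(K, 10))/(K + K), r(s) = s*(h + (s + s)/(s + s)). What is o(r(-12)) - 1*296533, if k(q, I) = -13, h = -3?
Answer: -14233573/48 ≈ -2.9653e+5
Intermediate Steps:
r(s) = -2*s (r(s) = s*(-3 + (s + s)/(s + s)) = s*(-3 + (2*s)/((2*s))) = s*(-3 + (2*s)*(1/(2*s))) = s*(-3 + 1) = s*(-2) = -2*s)
o(K) = (-13 + K)/(2*K) (o(K) = (K - 13)/(K + K) = (-13 + K)/((2*K)) = (-13 + K)*(1/(2*K)) = (-13 + K)/(2*K))
o(r(-12)) - 1*296533 = (-13 - 2*(-12))/(2*((-2*(-12)))) - 1*296533 = (½)*(-13 + 24)/24 - 296533 = (½)*(1/24)*11 - 296533 = 11/48 - 296533 = -14233573/48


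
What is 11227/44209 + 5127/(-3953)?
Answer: -182279212/174758177 ≈ -1.0430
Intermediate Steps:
11227/44209 + 5127/(-3953) = 11227*(1/44209) + 5127*(-1/3953) = 11227/44209 - 5127/3953 = -182279212/174758177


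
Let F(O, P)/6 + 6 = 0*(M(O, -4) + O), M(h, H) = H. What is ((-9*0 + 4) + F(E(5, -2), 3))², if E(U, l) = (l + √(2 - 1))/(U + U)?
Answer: 1024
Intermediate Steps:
E(U, l) = (1 + l)/(2*U) (E(U, l) = (l + √1)/((2*U)) = (l + 1)*(1/(2*U)) = (1 + l)*(1/(2*U)) = (1 + l)/(2*U))
F(O, P) = -36 (F(O, P) = -36 + 6*(0*(-4 + O)) = -36 + 6*0 = -36 + 0 = -36)
((-9*0 + 4) + F(E(5, -2), 3))² = ((-9*0 + 4) - 36)² = ((0 + 4) - 36)² = (4 - 36)² = (-32)² = 1024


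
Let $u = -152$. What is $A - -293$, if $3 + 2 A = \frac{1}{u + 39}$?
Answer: $\frac{32939}{113} \approx 291.5$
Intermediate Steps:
$A = - \frac{170}{113}$ ($A = - \frac{3}{2} + \frac{1}{2 \left(-152 + 39\right)} = - \frac{3}{2} + \frac{1}{2 \left(-113\right)} = - \frac{3}{2} + \frac{1}{2} \left(- \frac{1}{113}\right) = - \frac{3}{2} - \frac{1}{226} = - \frac{170}{113} \approx -1.5044$)
$A - -293 = - \frac{170}{113} - -293 = - \frac{170}{113} + 293 = \frac{32939}{113}$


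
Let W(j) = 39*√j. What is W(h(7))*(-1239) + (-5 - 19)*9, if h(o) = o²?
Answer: -338463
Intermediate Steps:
W(h(7))*(-1239) + (-5 - 19)*9 = (39*√(7²))*(-1239) + (-5 - 19)*9 = (39*√49)*(-1239) - 24*9 = (39*7)*(-1239) - 216 = 273*(-1239) - 216 = -338247 - 216 = -338463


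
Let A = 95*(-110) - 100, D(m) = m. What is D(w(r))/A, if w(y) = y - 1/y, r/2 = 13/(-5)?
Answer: 651/1371500 ≈ 0.00047466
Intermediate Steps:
r = -26/5 (r = 2*(13/(-5)) = 2*(13*(-⅕)) = 2*(-13/5) = -26/5 ≈ -5.2000)
A = -10550 (A = -10450 - 100 = -10550)
D(w(r))/A = (-26/5 - 1/(-26/5))/(-10550) = (-26/5 - 1*(-5/26))*(-1/10550) = (-26/5 + 5/26)*(-1/10550) = -651/130*(-1/10550) = 651/1371500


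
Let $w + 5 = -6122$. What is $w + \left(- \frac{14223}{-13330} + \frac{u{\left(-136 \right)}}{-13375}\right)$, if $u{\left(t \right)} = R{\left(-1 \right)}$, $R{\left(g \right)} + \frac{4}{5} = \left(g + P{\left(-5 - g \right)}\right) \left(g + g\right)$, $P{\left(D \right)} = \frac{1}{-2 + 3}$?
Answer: $- \frac{1092184927961}{178288750} \approx -6125.9$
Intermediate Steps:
$P{\left(D \right)} = 1$ ($P{\left(D \right)} = 1^{-1} = 1$)
$w = -6127$ ($w = -5 - 6122 = -6127$)
$R{\left(g \right)} = - \frac{4}{5} + 2 g \left(1 + g\right)$ ($R{\left(g \right)} = - \frac{4}{5} + \left(g + 1\right) \left(g + g\right) = - \frac{4}{5} + \left(1 + g\right) 2 g = - \frac{4}{5} + 2 g \left(1 + g\right)$)
$u{\left(t \right)} = - \frac{4}{5}$ ($u{\left(t \right)} = - \frac{4}{5} + 2 \left(-1\right) + 2 \left(-1\right)^{2} = - \frac{4}{5} - 2 + 2 \cdot 1 = - \frac{4}{5} - 2 + 2 = - \frac{4}{5}$)
$w + \left(- \frac{14223}{-13330} + \frac{u{\left(-136 \right)}}{-13375}\right) = -6127 - \left(- \frac{14223}{13330} - \frac{4}{66875}\right) = -6127 - - \frac{190243289}{178288750} = -6127 + \left(\frac{14223}{13330} + \frac{4}{66875}\right) = -6127 + \frac{190243289}{178288750} = - \frac{1092184927961}{178288750}$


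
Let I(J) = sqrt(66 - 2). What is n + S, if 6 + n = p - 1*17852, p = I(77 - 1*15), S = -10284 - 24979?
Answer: -53113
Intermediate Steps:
S = -35263
I(J) = 8 (I(J) = sqrt(64) = 8)
p = 8
n = -17850 (n = -6 + (8 - 1*17852) = -6 + (8 - 17852) = -6 - 17844 = -17850)
n + S = -17850 - 35263 = -53113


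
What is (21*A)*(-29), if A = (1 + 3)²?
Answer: -9744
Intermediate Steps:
A = 16 (A = 4² = 16)
(21*A)*(-29) = (21*16)*(-29) = 336*(-29) = -9744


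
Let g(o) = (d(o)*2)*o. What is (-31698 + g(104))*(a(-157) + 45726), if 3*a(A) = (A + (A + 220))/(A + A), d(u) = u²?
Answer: 47769696583790/471 ≈ 1.0142e+11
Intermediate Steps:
a(A) = (220 + 2*A)/(6*A) (a(A) = ((A + (A + 220))/(A + A))/3 = ((A + (220 + A))/((2*A)))/3 = ((220 + 2*A)*(1/(2*A)))/3 = ((220 + 2*A)/(2*A))/3 = (220 + 2*A)/(6*A))
g(o) = 2*o³ (g(o) = (o²*2)*o = (2*o²)*o = 2*o³)
(-31698 + g(104))*(a(-157) + 45726) = (-31698 + 2*104³)*((⅓)*(110 - 157)/(-157) + 45726) = (-31698 + 2*1124864)*((⅓)*(-1/157)*(-47) + 45726) = (-31698 + 2249728)*(47/471 + 45726) = 2218030*(21536993/471) = 47769696583790/471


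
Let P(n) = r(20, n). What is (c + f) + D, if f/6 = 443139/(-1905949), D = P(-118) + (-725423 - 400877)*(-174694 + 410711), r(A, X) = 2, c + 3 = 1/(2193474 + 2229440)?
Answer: -2240872465532202012812313/8429848515386 ≈ -2.6583e+11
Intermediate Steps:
c = -13268741/4422914 (c = -3 + 1/(2193474 + 2229440) = -3 + 1/4422914 = -13268741/4422914 ≈ -3.0000)
P(n) = 2
D = -265825947098 (D = 2 + (-725423 - 400877)*(-174694 + 410711) = 2 - 1126300*236017 = 2 - 265825947100 = -265825947098)
f = -2658834/1905949 (f = 6*(443139/(-1905949)) = 6*(443139*(-1/1905949)) = 6*(-443139/1905949) = -2658834/1905949 ≈ -1.3950)
(c + f) + D = (-13268741/4422914 - 2658834/1905949) - 265825947098 = -37049337762485/8429848515386 - 265825947098 = -2240872465532202012812313/8429848515386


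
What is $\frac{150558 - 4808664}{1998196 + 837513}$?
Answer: $- \frac{4658106}{2835709} \approx -1.6427$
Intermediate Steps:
$\frac{150558 - 4808664}{1998196 + 837513} = - \frac{4658106}{2835709}$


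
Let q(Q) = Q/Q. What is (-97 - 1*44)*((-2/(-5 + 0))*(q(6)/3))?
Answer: -94/5 ≈ -18.800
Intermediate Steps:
q(Q) = 1
(-97 - 1*44)*((-2/(-5 + 0))*(q(6)/3)) = (-97 - 1*44)*((-2/(-5 + 0))*(1/3)) = (-97 - 44)*((-2/(-5))*(1*(⅓))) = -141*(-2*(-⅕))/3 = -282/(5*3) = -141*2/15 = -94/5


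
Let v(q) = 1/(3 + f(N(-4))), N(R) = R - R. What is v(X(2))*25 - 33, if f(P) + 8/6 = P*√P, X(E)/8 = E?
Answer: -18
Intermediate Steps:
X(E) = 8*E
N(R) = 0
f(P) = -4/3 + P^(3/2) (f(P) = -4/3 + P*√P = -4/3 + P^(3/2))
v(q) = ⅗ (v(q) = 1/(3 + (-4/3 + 0^(3/2))) = 1/(3 + (-4/3 + 0)) = 1/(3 - 4/3) = 1/(5/3) = ⅗)
v(X(2))*25 - 33 = (⅗)*25 - 33 = 15 - 33 = -18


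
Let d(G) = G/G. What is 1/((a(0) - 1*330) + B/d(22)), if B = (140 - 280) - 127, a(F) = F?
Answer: -1/597 ≈ -0.0016750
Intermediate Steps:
B = -267 (B = -140 - 127 = -267)
d(G) = 1
1/((a(0) - 1*330) + B/d(22)) = 1/((0 - 1*330) - 267/1) = 1/((0 - 330) - 267*1) = 1/(-330 - 267) = 1/(-597) = -1/597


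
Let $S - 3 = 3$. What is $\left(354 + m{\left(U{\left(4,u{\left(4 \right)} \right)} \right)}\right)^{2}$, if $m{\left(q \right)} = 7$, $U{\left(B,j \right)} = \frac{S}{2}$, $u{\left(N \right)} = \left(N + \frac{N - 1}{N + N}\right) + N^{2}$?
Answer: $130321$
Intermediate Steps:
$S = 6$ ($S = 3 + 3 = 6$)
$u{\left(N \right)} = N + N^{2} + \frac{-1 + N}{2 N}$ ($u{\left(N \right)} = \left(N + \frac{-1 + N}{2 N}\right) + N^{2} = N + N^{2} + \frac{-1 + N}{2 N}$)
$U{\left(B,j \right)} = 3$ ($U{\left(B,j \right)} = \frac{6}{2} = 6 \cdot \frac{1}{2} = 3$)
$\left(354 + m{\left(U{\left(4,u{\left(4 \right)} \right)} \right)}\right)^{2} = \left(354 + 7\right)^{2} = 361^{2} = 130321$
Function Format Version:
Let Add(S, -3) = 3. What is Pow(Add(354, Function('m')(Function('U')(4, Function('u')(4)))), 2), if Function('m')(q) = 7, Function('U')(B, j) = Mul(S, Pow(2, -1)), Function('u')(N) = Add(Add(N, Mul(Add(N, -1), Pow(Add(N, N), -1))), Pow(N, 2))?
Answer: 130321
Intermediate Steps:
S = 6 (S = Add(3, 3) = 6)
Function('u')(N) = Add(N, Pow(N, 2), Mul(Rational(1, 2), Pow(N, -1), Add(-1, N))) (Function('u')(N) = Add(Add(N, Mul(Add(-1, N), Pow(Mul(2, N), -1))), Pow(N, 2)) = Add(Add(N, Mul(Add(-1, N), Mul(Rational(1, 2), Pow(N, -1)))), Pow(N, 2)) = Add(Add(N, Mul(Rational(1, 2), Pow(N, -1), Add(-1, N))), Pow(N, 2)) = Add(N, Pow(N, 2), Mul(Rational(1, 2), Pow(N, -1), Add(-1, N))))
Function('U')(B, j) = 3 (Function('U')(B, j) = Mul(6, Pow(2, -1)) = Mul(6, Rational(1, 2)) = 3)
Pow(Add(354, Function('m')(Function('U')(4, Function('u')(4)))), 2) = Pow(Add(354, 7), 2) = Pow(361, 2) = 130321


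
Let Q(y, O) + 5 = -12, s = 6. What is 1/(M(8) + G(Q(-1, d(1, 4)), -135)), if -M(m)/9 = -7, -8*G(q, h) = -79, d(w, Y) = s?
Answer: 8/583 ≈ 0.013722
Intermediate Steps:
d(w, Y) = 6
Q(y, O) = -17 (Q(y, O) = -5 - 12 = -17)
G(q, h) = 79/8 (G(q, h) = -⅛*(-79) = 79/8)
M(m) = 63 (M(m) = -9*(-7) = 63)
1/(M(8) + G(Q(-1, d(1, 4)), -135)) = 1/(63 + 79/8) = 1/(583/8) = 8/583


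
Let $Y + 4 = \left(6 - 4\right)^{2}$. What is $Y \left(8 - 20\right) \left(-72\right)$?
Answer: $0$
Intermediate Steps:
$Y = 0$ ($Y = -4 + \left(6 - 4\right)^{2} = -4 + 2^{2} = -4 + 4 = 0$)
$Y \left(8 - 20\right) \left(-72\right) = 0 \left(8 - 20\right) \left(-72\right) = 0 \left(-12\right) \left(-72\right) = 0 \left(-72\right) = 0$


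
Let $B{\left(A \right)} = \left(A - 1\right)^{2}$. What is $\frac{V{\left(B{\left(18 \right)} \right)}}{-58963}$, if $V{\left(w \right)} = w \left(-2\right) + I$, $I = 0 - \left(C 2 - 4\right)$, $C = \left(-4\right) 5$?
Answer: $\frac{534}{58963} \approx 0.0090565$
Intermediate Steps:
$C = -20$
$B{\left(A \right)} = \left(-1 + A\right)^{2}$
$I = 44$ ($I = 0 - \left(\left(-20\right) 2 - 4\right) = 0 - \left(-40 - 4\right) = 0 - -44 = 0 + 44 = 44$)
$V{\left(w \right)} = 44 - 2 w$ ($V{\left(w \right)} = w \left(-2\right) + 44 = - 2 w + 44 = 44 - 2 w$)
$\frac{V{\left(B{\left(18 \right)} \right)}}{-58963} = \frac{44 - 2 \left(-1 + 18\right)^{2}}{-58963} = \left(44 - 2 \cdot 17^{2}\right) \left(- \frac{1}{58963}\right) = \left(44 - 578\right) \left(- \frac{1}{58963}\right) = \left(-534\right) \left(- \frac{1}{58963}\right) = \frac{534}{58963}$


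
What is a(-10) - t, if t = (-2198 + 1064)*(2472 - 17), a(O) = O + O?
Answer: 2783950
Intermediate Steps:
a(O) = 2*O
t = -2783970 (t = -1134*2455 = -2783970)
a(-10) - t = 2*(-10) - 1*(-2783970) = -20 + 2783970 = 2783950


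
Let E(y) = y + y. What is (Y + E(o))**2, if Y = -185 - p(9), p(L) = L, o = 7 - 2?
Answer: 33856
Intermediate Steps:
o = 5
E(y) = 2*y
Y = -194 (Y = -185 - 1*9 = -185 - 9 = -194)
(Y + E(o))**2 = (-194 + 2*5)**2 = (-194 + 10)**2 = (-184)**2 = 33856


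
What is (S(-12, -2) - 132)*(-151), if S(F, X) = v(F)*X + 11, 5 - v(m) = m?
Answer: 23405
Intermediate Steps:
v(m) = 5 - m
S(F, X) = 11 + X*(5 - F) (S(F, X) = (5 - F)*X + 11 = X*(5 - F) + 11 = 11 + X*(5 - F))
(S(-12, -2) - 132)*(-151) = ((11 - 1*(-2)*(-5 - 12)) - 132)*(-151) = ((11 - 1*(-2)*(-17)) - 132)*(-151) = ((11 - 34) - 132)*(-151) = (-23 - 132)*(-151) = -155*(-151) = 23405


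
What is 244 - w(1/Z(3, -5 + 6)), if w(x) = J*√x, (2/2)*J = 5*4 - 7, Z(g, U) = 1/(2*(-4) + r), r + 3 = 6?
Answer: 244 - 13*I*√5 ≈ 244.0 - 29.069*I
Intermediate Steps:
r = 3 (r = -3 + 6 = 3)
Z(g, U) = -⅕ (Z(g, U) = 1/(2*(-4) + 3) = 1/(-8 + 3) = 1/(-5) = -⅕)
J = 13 (J = 5*4 - 7 = 20 - 7 = 13)
w(x) = 13*√x
244 - w(1/Z(3, -5 + 6)) = 244 - 13*√(1/(-⅕)) = 244 - 13*√(-5) = 244 - 13*I*√5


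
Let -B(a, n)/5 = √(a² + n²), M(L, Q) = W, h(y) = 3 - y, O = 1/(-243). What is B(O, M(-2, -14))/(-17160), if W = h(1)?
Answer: √236197/833976 ≈ 0.00058275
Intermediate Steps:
O = -1/243 ≈ -0.0041152
W = 2 (W = 3 - 1*1 = 3 - 1 = 2)
M(L, Q) = 2
B(a, n) = -5*√(a² + n²)
B(O, M(-2, -14))/(-17160) = -5*√((-1/243)² + 2²)/(-17160) = -5*√(1/59049 + 4)*(-1/17160) = -5*√236197/243*(-1/17160) = √236197/833976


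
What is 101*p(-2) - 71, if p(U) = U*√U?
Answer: -71 - 202*I*√2 ≈ -71.0 - 285.67*I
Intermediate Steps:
p(U) = U^(3/2)
101*p(-2) - 71 = 101*(-2)^(3/2) - 71 = 101*(-2*I*√2) - 71 = -202*I*√2 - 71 = -71 - 202*I*√2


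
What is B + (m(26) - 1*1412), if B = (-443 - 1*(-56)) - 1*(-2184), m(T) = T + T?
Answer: 437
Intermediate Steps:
m(T) = 2*T
B = 1797 (B = (-443 + 56) + 2184 = -387 + 2184 = 1797)
B + (m(26) - 1*1412) = 1797 + (2*26 - 1*1412) = 1797 + (52 - 1412) = 1797 - 1360 = 437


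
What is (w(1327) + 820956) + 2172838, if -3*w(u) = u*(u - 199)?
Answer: 2494842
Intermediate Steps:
w(u) = -u*(-199 + u)/3 (w(u) = -u*(u - 199)/3 = -u*(-199 + u)/3)
(w(1327) + 820956) + 2172838 = ((⅓)*1327*(199 - 1*1327) + 820956) + 2172838 = ((⅓)*1327*(199 - 1327) + 820956) + 2172838 = ((⅓)*1327*(-1128) + 820956) + 2172838 = (-498952 + 820956) + 2172838 = 322004 + 2172838 = 2494842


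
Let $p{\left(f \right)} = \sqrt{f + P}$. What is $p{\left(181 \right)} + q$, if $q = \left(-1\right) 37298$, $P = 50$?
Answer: $-37298 + \sqrt{231} \approx -37283.0$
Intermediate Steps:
$p{\left(f \right)} = \sqrt{50 + f}$ ($p{\left(f \right)} = \sqrt{f + 50} = \sqrt{50 + f}$)
$q = -37298$
$p{\left(181 \right)} + q = \sqrt{50 + 181} - 37298 = \sqrt{231} - 37298 = -37298 + \sqrt{231}$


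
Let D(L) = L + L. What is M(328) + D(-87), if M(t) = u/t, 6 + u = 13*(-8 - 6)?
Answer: -14315/82 ≈ -174.57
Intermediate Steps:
D(L) = 2*L
u = -188 (u = -6 + 13*(-8 - 6) = -6 + 13*(-14) = -6 - 182 = -188)
M(t) = -188/t
M(328) + D(-87) = -188/328 + 2*(-87) = -188*1/328 - 174 = -47/82 - 174 = -14315/82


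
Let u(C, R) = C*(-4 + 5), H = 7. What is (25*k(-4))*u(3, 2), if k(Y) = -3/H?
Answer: -225/7 ≈ -32.143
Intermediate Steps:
u(C, R) = C (u(C, R) = C*1 = C)
k(Y) = -3/7
(25*k(-4))*u(3, 2) = (25*(-3/7))*3 = -75/7*3 = -225/7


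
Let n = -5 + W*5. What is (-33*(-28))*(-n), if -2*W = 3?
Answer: 11550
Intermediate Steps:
W = -3/2 (W = -½*3 = -3/2 ≈ -1.5000)
n = -25/2 (n = -5 - 3/2*5 = -5 - 15/2 = -25/2 ≈ -12.500)
(-33*(-28))*(-n) = (-33*(-28))*(-1*(-25/2)) = 924*(25/2) = 11550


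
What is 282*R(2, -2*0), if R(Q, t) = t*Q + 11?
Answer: 3102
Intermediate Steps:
R(Q, t) = 11 + Q*t (R(Q, t) = Q*t + 11 = 11 + Q*t)
282*R(2, -2*0) = 282*(11 + 2*(-2*0)) = 282*(11 + 2*0) = 282*(11 + 0) = 282*11 = 3102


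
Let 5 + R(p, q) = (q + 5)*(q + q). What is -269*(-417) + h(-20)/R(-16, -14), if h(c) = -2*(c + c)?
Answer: 27706811/247 ≈ 1.1217e+5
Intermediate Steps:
h(c) = -4*c
R(p, q) = -5 + 2*q*(5 + q) (R(p, q) = -5 + (q + 5)*(q + q) = -5 + (5 + q)*(2*q) = -5 + 2*q*(5 + q))
-269*(-417) + h(-20)/R(-16, -14) = -269*(-417) + (-4*(-20))/(-5 + 2*(-14)² + 10*(-14)) = 112173 + 80/(-5 + 2*196 - 140) = 112173 + 80/(-5 + 392 - 140) = 112173 + 80/247 = 27706811/247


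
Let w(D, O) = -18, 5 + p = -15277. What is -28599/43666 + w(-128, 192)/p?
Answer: -24236885/37072434 ≈ -0.65377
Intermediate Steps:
p = -15282 (p = -5 - 15277 = -15282)
-28599/43666 + w(-128, 192)/p = -28599/43666 - 18/(-15282) = -28599*1/43666 - 18*(-1/15282) = -28599/43666 + 1/849 = -24236885/37072434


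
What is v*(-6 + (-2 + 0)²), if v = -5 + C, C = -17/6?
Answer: 47/3 ≈ 15.667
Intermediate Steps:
C = -17/6 (C = -17*⅙ = -17/6 ≈ -2.8333)
v = -47/6 (v = -5 - 17/6 = -47/6 ≈ -7.8333)
v*(-6 + (-2 + 0)²) = -47*(-6 + (-2 + 0)²)/6 = -47*(-6 + (-2)²)/6 = -47*(-6 + 4)/6 = -47/6*(-2) = 47/3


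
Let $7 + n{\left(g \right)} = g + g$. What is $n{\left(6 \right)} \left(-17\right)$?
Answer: $-85$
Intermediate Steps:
$n{\left(g \right)} = -7 + 2 g$ ($n{\left(g \right)} = -7 + \left(g + g\right) = -7 + 2 g$)
$n{\left(6 \right)} \left(-17\right) = \left(-7 + 2 \cdot 6\right) \left(-17\right) = \left(-7 + 12\right) \left(-17\right) = 5 \left(-17\right) = -85$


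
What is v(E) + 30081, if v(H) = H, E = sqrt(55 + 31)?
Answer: 30081 + sqrt(86) ≈ 30090.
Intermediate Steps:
E = sqrt(86) ≈ 9.2736
v(E) + 30081 = sqrt(86) + 30081 = 30081 + sqrt(86)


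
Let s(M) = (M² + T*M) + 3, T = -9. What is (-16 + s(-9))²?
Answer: 22201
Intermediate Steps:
s(M) = 3 + M² - 9*M (s(M) = (M² - 9*M) + 3 = 3 + M² - 9*M)
(-16 + s(-9))² = (-16 + (3 + (-9)² - 9*(-9)))² = (-16 + (3 + 81 + 81))² = (-16 + 165)² = 149² = 22201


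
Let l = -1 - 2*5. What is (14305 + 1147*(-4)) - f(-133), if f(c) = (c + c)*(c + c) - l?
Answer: -61050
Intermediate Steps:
l = -11 (l = -1 - 10 = -11)
f(c) = 11 + 4*c² (f(c) = (c + c)*(c + c) - 1*(-11) = (2*c)*(2*c) + 11 = 4*c² + 11 = 11 + 4*c²)
(14305 + 1147*(-4)) - f(-133) = (14305 + 1147*(-4)) - (11 + 4*(-133)²) = (14305 - 4588) - (11 + 4*17689) = 9717 - (11 + 70756) = 9717 - 1*70767 = 9717 - 70767 = -61050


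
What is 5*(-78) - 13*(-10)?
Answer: -260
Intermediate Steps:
5*(-78) - 13*(-10) = -390 + 130 = -260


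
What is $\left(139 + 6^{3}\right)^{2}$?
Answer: $126025$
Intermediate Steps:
$\left(139 + 6^{3}\right)^{2} = \left(139 + 216\right)^{2} = 355^{2} = 126025$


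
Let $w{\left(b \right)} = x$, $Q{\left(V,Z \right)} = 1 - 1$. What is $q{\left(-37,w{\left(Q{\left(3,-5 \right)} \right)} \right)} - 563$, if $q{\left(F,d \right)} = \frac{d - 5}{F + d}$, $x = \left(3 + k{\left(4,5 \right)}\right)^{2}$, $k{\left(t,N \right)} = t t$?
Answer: $- \frac{45514}{81} \approx -561.9$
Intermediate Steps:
$k{\left(t,N \right)} = t^{2}$
$x = 361$ ($x = \left(3 + 4^{2}\right)^{2} = \left(3 + 16\right)^{2} = 19^{2} = 361$)
$Q{\left(V,Z \right)} = 0$ ($Q{\left(V,Z \right)} = 1 - 1 = 0$)
$w{\left(b \right)} = 361$
$q{\left(F,d \right)} = \frac{-5 + d}{F + d}$
$q{\left(-37,w{\left(Q{\left(3,-5 \right)} \right)} \right)} - 563 = \frac{-5 + 361}{-37 + 361} - 563 = \frac{1}{324} \cdot 356 - 563 = \frac{89}{81} - 563 = - \frac{45514}{81}$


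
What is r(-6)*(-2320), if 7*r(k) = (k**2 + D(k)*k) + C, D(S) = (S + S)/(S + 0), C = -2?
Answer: -51040/7 ≈ -7291.4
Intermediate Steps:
D(S) = 2 (D(S) = (2*S)/S = 2)
r(k) = -2/7 + k**2/7 + 2*k/7 (r(k) = ((k**2 + 2*k) - 2)/7 = (-2 + k**2 + 2*k)/7 = -2/7 + k**2/7 + 2*k/7)
r(-6)*(-2320) = (-2/7 + (1/7)*(-6)**2 + (2/7)*(-6))*(-2320) = (-2/7 + (1/7)*36 - 12/7)*(-2320) = (-2/7 + 36/7 - 12/7)*(-2320) = (22/7)*(-2320) = -51040/7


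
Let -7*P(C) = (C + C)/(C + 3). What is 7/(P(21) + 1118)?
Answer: 28/4471 ≈ 0.0062626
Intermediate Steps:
P(C) = -2*C/(7*(3 + C)) (P(C) = -(C + C)/(7*(C + 3)) = -2*C/(7*(3 + C)))
7/(P(21) + 1118) = 7/(-2*21/(21 + 7*21) + 1118) = 7/(-2*21/(21 + 147) + 1118) = 7/(-2*21/168 + 1118) = 7/(-2*21*1/168 + 1118) = 7/(-¼ + 1118) = 7/(4471/4) = 7*(4/4471) = 28/4471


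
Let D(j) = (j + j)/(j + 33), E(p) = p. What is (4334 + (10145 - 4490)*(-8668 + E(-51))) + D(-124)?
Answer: -4486446353/91 ≈ -4.9302e+7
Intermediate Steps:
D(j) = 2*j/(33 + j) (D(j) = (2*j)/(33 + j) = 2*j/(33 + j))
(4334 + (10145 - 4490)*(-8668 + E(-51))) + D(-124) = (4334 + (10145 - 4490)*(-8668 - 51)) + 2*(-124)/(33 - 124) = (4334 + 5655*(-8719)) + 2*(-124)/(-91) = (4334 - 49305945) + 2*(-124)*(-1/91) = -49301611 + 248/91 = -4486446353/91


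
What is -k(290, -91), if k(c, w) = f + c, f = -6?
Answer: -284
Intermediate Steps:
k(c, w) = -6 + c
-k(290, -91) = -(-6 + 290) = -1*284 = -284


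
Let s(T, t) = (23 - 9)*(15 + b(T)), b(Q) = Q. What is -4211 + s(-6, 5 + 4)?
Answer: -4085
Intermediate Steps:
s(T, t) = 210 + 14*T (s(T, t) = (23 - 9)*(15 + T) = 14*(15 + T) = 210 + 14*T)
-4211 + s(-6, 5 + 4) = -4211 + (210 + 14*(-6)) = -4211 + (210 - 84) = -4211 + 126 = -4085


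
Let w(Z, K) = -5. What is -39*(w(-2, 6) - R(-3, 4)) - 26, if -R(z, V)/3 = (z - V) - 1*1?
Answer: 1105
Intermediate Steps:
R(z, V) = 3 - 3*z + 3*V (R(z, V) = -3*((z - V) - 1*1) = -3*((z - V) - 1) = -3*(-1 + z - V) = 3 - 3*z + 3*V)
-39*(w(-2, 6) - R(-3, 4)) - 26 = -39*(-5 - (3 - 3*(-3) + 3*4)) - 26 = -39*(-5 - (3 + 9 + 12)) - 26 = -39*(-5 - 1*24) - 26 = -39*(-5 - 24) - 26 = -39*(-29) - 26 = 1131 - 26 = 1105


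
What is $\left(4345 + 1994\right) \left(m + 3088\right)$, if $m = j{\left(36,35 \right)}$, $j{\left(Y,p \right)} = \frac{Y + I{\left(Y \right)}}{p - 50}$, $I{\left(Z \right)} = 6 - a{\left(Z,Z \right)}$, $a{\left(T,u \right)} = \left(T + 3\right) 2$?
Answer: $\frac{97950228}{5} \approx 1.959 \cdot 10^{7}$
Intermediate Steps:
$a{\left(T,u \right)} = 6 + 2 T$ ($a{\left(T,u \right)} = \left(3 + T\right) 2 = 6 + 2 T$)
$I{\left(Z \right)} = - 2 Z$ ($I{\left(Z \right)} = 6 - \left(6 + 2 Z\right) = - 2 Z$)
$j{\left(Y,p \right)} = - \frac{Y}{-50 + p}$ ($j{\left(Y,p \right)} = \frac{Y - 2 Y}{p - 50} = \frac{\left(-1\right) Y}{-50 + p} = - \frac{Y}{-50 + p}$)
$m = \frac{12}{5}$ ($m = \left(-1\right) 36 \frac{1}{-50 + 35} = \left(-1\right) 36 \frac{1}{-15} = \left(-1\right) 36 \left(- \frac{1}{15}\right) = \frac{12}{5} \approx 2.4$)
$\left(4345 + 1994\right) \left(m + 3088\right) = \left(4345 + 1994\right) \left(\frac{12}{5} + 3088\right) = 6339 \cdot \frac{15452}{5} = \frac{97950228}{5}$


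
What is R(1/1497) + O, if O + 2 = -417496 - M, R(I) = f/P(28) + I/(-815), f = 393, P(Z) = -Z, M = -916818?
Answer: 17057060671157/34161540 ≈ 4.9931e+5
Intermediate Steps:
R(I) = -393/28 - I/815 (R(I) = 393/((-1*28)) + I/(-815) = 393/(-28) + I*(-1/815) = 393*(-1/28) - I/815 = -393/28 - I/815)
O = 499320 (O = -2 + (-417496 - 1*(-916818)) = -2 + (-417496 + 916818) = -2 + 499322 = 499320)
R(1/1497) + O = (-393/28 - 1/815/1497) + 499320 = (-393/28 - 1/815*1/1497) + 499320 = (-393/28 - 1/1220055) + 499320 = -479481643/34161540 + 499320 = 17057060671157/34161540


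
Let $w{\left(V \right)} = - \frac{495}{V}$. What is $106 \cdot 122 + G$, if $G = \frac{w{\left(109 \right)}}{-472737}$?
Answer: $\frac{222121467617}{17176111} \approx 12932.0$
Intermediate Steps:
$G = \frac{165}{17176111}$ ($G = \frac{\left(-495\right) \frac{1}{109}}{-472737} = \left(-495\right) \frac{1}{109} \left(- \frac{1}{472737}\right) = \left(- \frac{495}{109}\right) \left(- \frac{1}{472737}\right) = \frac{165}{17176111} \approx 9.6064 \cdot 10^{-6}$)
$106 \cdot 122 + G = 106 \cdot 122 + \frac{165}{17176111} = 12932 + \frac{165}{17176111} = \frac{222121467617}{17176111}$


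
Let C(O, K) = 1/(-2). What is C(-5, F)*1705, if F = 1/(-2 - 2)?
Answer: -1705/2 ≈ -852.50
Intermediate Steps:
F = -¼ (F = 1/(-4) = -¼ ≈ -0.25000)
C(O, K) = -½
C(-5, F)*1705 = -½*1705 = -1705/2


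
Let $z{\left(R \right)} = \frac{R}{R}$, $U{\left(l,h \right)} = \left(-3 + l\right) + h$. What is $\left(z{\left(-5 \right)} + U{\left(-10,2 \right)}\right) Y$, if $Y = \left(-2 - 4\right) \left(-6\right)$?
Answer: $-360$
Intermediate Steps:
$U{\left(l,h \right)} = -3 + h + l$
$z{\left(R \right)} = 1$
$Y = 36$ ($Y = \left(-6\right) \left(-6\right) = 36$)
$\left(z{\left(-5 \right)} + U{\left(-10,2 \right)}\right) Y = \left(1 - 11\right) 36 = \left(-10\right) 36 = -360$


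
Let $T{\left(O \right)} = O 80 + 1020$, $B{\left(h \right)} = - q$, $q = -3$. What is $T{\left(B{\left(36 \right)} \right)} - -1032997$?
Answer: $1034257$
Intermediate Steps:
$B{\left(h \right)} = 3$ ($B{\left(h \right)} = \left(-1\right) \left(-3\right) = 3$)
$T{\left(O \right)} = 1020 + 80 O$ ($T{\left(O \right)} = 80 O + 1020 = 1020 + 80 O$)
$T{\left(B{\left(36 \right)} \right)} - -1032997 = \left(1020 + 80 \cdot 3\right) - -1032997 = \left(1020 + 240\right) + 1032997 = 1260 + 1032997 = 1034257$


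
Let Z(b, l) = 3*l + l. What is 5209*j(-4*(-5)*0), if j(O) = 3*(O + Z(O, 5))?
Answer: 312540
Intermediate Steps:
Z(b, l) = 4*l
j(O) = 60 + 3*O (j(O) = 3*(O + 4*5) = 3*(O + 20) = 3*(20 + O) = 60 + 3*O)
5209*j(-4*(-5)*0) = 5209*(60 + 3*(-4*(-5)*0)) = 5209*(60 + 3*(20*0)) = 5209*(60 + 3*0) = 5209*(60 + 0) = 5209*60 = 312540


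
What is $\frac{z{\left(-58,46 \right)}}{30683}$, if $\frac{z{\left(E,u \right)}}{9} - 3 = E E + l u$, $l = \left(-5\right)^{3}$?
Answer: $- \frac{21447}{30683} \approx -0.69899$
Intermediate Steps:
$l = -125$
$z{\left(E,u \right)} = 27 - 1125 u + 9 E^{2}$ ($z{\left(E,u \right)} = 27 + 9 \left(E E - 125 u\right) = 27 + 9 \left(E^{2} - 125 u\right) = 27 + \left(- 1125 u + 9 E^{2}\right) = 27 - 1125 u + 9 E^{2}$)
$\frac{z{\left(-58,46 \right)}}{30683} = \frac{27 - 51750 + 9 \left(-58\right)^{2}}{30683} = \left(27 - 51750 + 9 \cdot 3364\right) \frac{1}{30683} = \left(27 - 51750 + 30276\right) \frac{1}{30683} = \left(-21447\right) \frac{1}{30683} = - \frac{21447}{30683}$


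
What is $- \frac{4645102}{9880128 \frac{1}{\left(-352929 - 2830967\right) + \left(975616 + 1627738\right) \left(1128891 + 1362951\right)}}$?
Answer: $- \frac{3766680495285208193}{1235016} \approx -3.0499 \cdot 10^{12}$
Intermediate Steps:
$- \frac{4645102}{9880128 \frac{1}{\left(-352929 - 2830967\right) + \left(975616 + 1627738\right) \left(1128891 + 1362951\right)}} = - \frac{4645102}{9880128 \frac{1}{-3183896 + 2603354 \cdot 2491842}} = - \frac{4645102}{9880128 \frac{1}{-3183896 + 6487146838068}} = - \frac{4645102}{9880128 \cdot \frac{1}{6487143654172}} = - \frac{4645102}{\frac{2470032}{1621785913543}} = \left(-4645102\right) \frac{1621785913543}{2470032} = - \frac{3766680495285208193}{1235016}$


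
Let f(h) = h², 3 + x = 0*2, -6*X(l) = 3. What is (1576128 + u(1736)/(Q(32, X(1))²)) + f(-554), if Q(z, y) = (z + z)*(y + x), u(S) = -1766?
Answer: 47241806989/25088 ≈ 1.8830e+6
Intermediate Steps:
X(l) = -½ (X(l) = -⅙*3 = -½)
x = -3 (x = -3 + 0*2 = -3 + 0 = -3)
Q(z, y) = 2*z*(-3 + y) (Q(z, y) = (z + z)*(y - 3) = (2*z)*(-3 + y) = 2*z*(-3 + y))
(1576128 + u(1736)/(Q(32, X(1))²)) + f(-554) = (1576128 - 1766*1/(4096*(-3 - ½)²)) + (-554)² = (1576128 - 1766/((2*32*(-7/2))²)) + 306916 = (1576128 - 1766/((-224)²)) + 306916 = (1576128 - 1766/50176) + 306916 = (1576128 - 1766*1/50176) + 306916 = (1576128 - 883/25088) + 306916 = 39541898381/25088 + 306916 = 47241806989/25088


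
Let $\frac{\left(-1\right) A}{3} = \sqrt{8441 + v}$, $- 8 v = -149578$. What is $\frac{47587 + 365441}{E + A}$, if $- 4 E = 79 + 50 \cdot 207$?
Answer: $- \frac{17229876048}{104856133} + \frac{9912672 \sqrt{108553}}{104856133} \approx -133.17$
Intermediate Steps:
$E = - \frac{10429}{4}$ ($E = - \frac{79 + 50 \cdot 207}{4} = - \frac{79 + 10350}{4} = \left(- \frac{1}{4}\right) 10429 = - \frac{10429}{4} \approx -2607.3$)
$v = \frac{74789}{4}$ ($v = \left(- \frac{1}{8}\right) \left(-149578\right) = \frac{74789}{4} \approx 18697.0$)
$A = - \frac{3 \sqrt{108553}}{2}$ ($A = - 3 \sqrt{8441 + \frac{74789}{4}} = - 3 \sqrt{\frac{108553}{4}} = - 3 \frac{\sqrt{108553}}{2} = - \frac{3 \sqrt{108553}}{2} \approx -494.21$)
$\frac{47587 + 365441}{E + A} = \frac{47587 + 365441}{- \frac{10429}{4} - \frac{3 \sqrt{108553}}{2}} = \frac{413028}{- \frac{10429}{4} - \frac{3 \sqrt{108553}}{2}}$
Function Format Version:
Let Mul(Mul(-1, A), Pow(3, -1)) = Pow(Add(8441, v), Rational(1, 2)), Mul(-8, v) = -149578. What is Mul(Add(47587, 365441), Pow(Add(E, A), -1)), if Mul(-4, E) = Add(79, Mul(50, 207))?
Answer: Add(Rational(-17229876048, 104856133), Mul(Rational(9912672, 104856133), Pow(108553, Rational(1, 2)))) ≈ -133.17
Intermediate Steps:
E = Rational(-10429, 4) (E = Mul(Rational(-1, 4), Add(79, Mul(50, 207))) = Mul(Rational(-1, 4), Add(79, 10350)) = Mul(Rational(-1, 4), 10429) = Rational(-10429, 4) ≈ -2607.3)
v = Rational(74789, 4) (v = Mul(Rational(-1, 8), -149578) = Rational(74789, 4) ≈ 18697.)
A = Mul(Rational(-3, 2), Pow(108553, Rational(1, 2))) (A = Mul(-3, Pow(Add(8441, Rational(74789, 4)), Rational(1, 2))) = Mul(-3, Pow(Rational(108553, 4), Rational(1, 2))) = Mul(-3, Mul(Rational(1, 2), Pow(108553, Rational(1, 2)))) = Mul(Rational(-3, 2), Pow(108553, Rational(1, 2))) ≈ -494.21)
Mul(Add(47587, 365441), Pow(Add(E, A), -1)) = Mul(Add(47587, 365441), Pow(Add(Rational(-10429, 4), Mul(Rational(-3, 2), Pow(108553, Rational(1, 2)))), -1)) = Mul(413028, Pow(Add(Rational(-10429, 4), Mul(Rational(-3, 2), Pow(108553, Rational(1, 2)))), -1))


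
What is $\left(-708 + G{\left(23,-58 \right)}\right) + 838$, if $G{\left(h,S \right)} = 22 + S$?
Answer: $94$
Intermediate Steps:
$\left(-708 + G{\left(23,-58 \right)}\right) + 838 = \left(-708 + \left(22 - 58\right)\right) + 838 = \left(-708 - 36\right) + 838 = -744 + 838 = 94$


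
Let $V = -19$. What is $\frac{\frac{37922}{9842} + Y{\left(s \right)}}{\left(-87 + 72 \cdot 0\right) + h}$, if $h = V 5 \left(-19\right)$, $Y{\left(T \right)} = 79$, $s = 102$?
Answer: $\frac{203860}{4227139} \approx 0.048226$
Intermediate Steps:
$h = 1805$ ($h = \left(-19\right) 5 \left(-19\right) = \left(-95\right) \left(-19\right) = 1805$)
$\frac{\frac{37922}{9842} + Y{\left(s \right)}}{\left(-87 + 72 \cdot 0\right) + h} = \frac{\frac{37922}{9842} + 79}{\left(-87 + 72 \cdot 0\right) + 1805} = \frac{37922 \cdot \frac{1}{9842} + 79}{\left(-87 + 0\right) + 1805} = \frac{\frac{18961}{4921} + 79}{-87 + 1805} = \frac{407720}{4921 \cdot 1718} = \frac{407720}{4921} \cdot \frac{1}{1718} = \frac{203860}{4227139}$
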